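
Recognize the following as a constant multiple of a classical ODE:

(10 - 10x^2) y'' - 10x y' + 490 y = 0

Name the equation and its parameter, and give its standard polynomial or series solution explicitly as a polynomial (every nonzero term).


All three coefficients share the factor 10; dividing through by 10 gives  (1 - x^2) y'' - x y' + 49 y = 0.
This matches the Chebyshev equation (1 - x^2) y'' - x y' + n^2 y = 0 (note the -x y' term, not -2x y') with n^2 = 49, so n = 7; the polynomial solution is T_7(x).
With y = sum_k a_k x^k, matching x^k gives (k+2)(k+1) a_{k+2} = (k^2 - n^2) a_k = (k - 7)(k + 7) a_k. The right side vanishes at k = 7, so the series with the parity of 7 terminates at degree 7.
Standard normalization: leading coefficient of T_n is 2^(n-1), so a_7 = 2^6 = 64. Work downward with a_k = (k+1)(k+2) a_{k+2} / ((k - 7)(k + 7)):
  a_5 = (6)(7)(64) / ((5 - 7)(5 + 7)) = 2688/(-24) = -112
  a_3 = (4)(5)(-112) / ((3 - 7)(3 + 7)) = -2240/(-40) = 56
  a_1 = (2)(3)(56) / ((1 - 7)(1 + 7)) = 336/(-48) = -7
Hence T_7(x) = 64 x^7 - 112 x^5 + 56 x^3 - 7 x.

T_7(x); series = 64 x^7 - 112 x^5 + 56 x^3 - 7 x


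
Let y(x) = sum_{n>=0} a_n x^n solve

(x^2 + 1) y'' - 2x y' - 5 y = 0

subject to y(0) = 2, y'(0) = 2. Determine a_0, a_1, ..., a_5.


Ansatz: y(x) = sum_{n>=0} a_n x^n, so y'(x) = sum_{n>=1} n a_n x^(n-1) and y''(x) = sum_{n>=2} n(n-1) a_n x^(n-2).
Substitute into P(x) y'' + Q(x) y' + R(x) y = 0 with P(x) = x^2 + 1, Q(x) = -2x, R(x) = -5, and match powers of x.
Initial conditions: a_0 = 2, a_1 = 2.
Setting the coefficient of each power of x to zero and solving order by order (substituting the coefficients already found):
  x^0: 2 a_2 - 5 a_0 = 0  ->  2 a_2 = 5 a_0 = 10  ->  a_2 = 5
  x^1: 6 a_3 - 7 a_1 = 0  ->  6 a_3 = 7 a_1 = 14  ->  a_3 = 7/3
  x^2: 12 a_4 - 7 a_2 = 0  ->  12 a_4 = 7 a_2 = 35  ->  a_4 = 35/12
  x^3: 20 a_5 - 5 a_3 = 0  ->  20 a_5 = 5 a_3 = 35/3  ->  a_5 = 7/12
Truncated series: y(x) = 2 + 2 x + 5 x^2 + (7/3) x^3 + (35/12) x^4 + (7/12) x^5 + O(x^6).

a_0 = 2; a_1 = 2; a_2 = 5; a_3 = 7/3; a_4 = 35/12; a_5 = 7/12


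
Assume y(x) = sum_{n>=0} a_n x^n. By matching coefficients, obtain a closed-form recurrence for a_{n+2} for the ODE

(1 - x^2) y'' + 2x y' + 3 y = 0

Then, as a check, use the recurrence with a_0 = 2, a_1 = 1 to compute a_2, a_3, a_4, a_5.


Substitute y = sum_n a_n x^n.
(1 - 1 x^2) y'' contributes (n+2)(n+1) a_{n+2} - n(n-1) a_n at x^n.
2 x y'(x) contributes 2 n a_n at x^n.
3 y(x) contributes 3 a_n at x^n.
Matching x^n: (n+2)(n+1) a_{n+2} + (-n(n-1) + 2 n + 3) a_n = 0.
Thus a_{n+2} = (n(n-1) - 2 n - 3) / ((n+1)(n+2)) * a_n.

Check with a_0 = 2, a_1 = 1 (apply the recurrence for n = 0, 1, 2, 3): a_0 = 2, a_1 = 1, a_2 = -3, a_3 = -5/6, a_4 = 5/4, a_5 = 1/8.

a_(n+2) = (n(n-1) - 2 n - 3) / ((n+1)(n+2)) * a_n; check: a_0 = 2, a_1 = 1, a_2 = -3, a_3 = -5/6, a_4 = 5/4, a_5 = 1/8


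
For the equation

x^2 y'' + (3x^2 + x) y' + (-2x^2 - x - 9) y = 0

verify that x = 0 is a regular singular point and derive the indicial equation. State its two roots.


Divide by x^2 to reach normal form y'' + P_1(x) y' + P_2(x) y = 0 with P_1(x) = 3 + 1/x and P_2(x) = -2 - 1/x - 9/x^2.
x = 0 is a singular point because the y'-coefficient 3 + 1/x has a pole at x = 0 and the y-coefficient -2 - 1/x - 9/x^2 has a pole at x = 0.
It is a regular singular point because x P_1(x) = p(x) = 3x + 1 and x^2 P_2(x) = q(x) = -2x^2 - x - 9 are polynomials, hence analytic at x = 0.
p(0) = 1,  q(0) = -9.
Indicial equation: r(r-1) + p(0) r + q(0) = 0, i.e. r^2 + (p(0) - 1) r + q(0) = 0, i.e. r^2 - 9 = 0.
Discriminant: (0)^2 - 4(-9) = 36, so r = (0 ± 6)/2.
Solving: r_1 = 3, r_2 = -3.

indicial: r^2 - 9 = 0; roots r_1 = 3, r_2 = -3


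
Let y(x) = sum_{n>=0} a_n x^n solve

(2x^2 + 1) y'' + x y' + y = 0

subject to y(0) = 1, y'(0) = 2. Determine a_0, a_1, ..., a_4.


Ansatz: y(x) = sum_{n>=0} a_n x^n, so y'(x) = sum_{n>=1} n a_n x^(n-1) and y''(x) = sum_{n>=2} n(n-1) a_n x^(n-2).
Substitute into P(x) y'' + Q(x) y' + R(x) y = 0 with P(x) = 2x^2 + 1, Q(x) = x, R(x) = 1, and match powers of x.
Initial conditions: a_0 = 1, a_1 = 2.
Setting the coefficient of each power of x to zero and solving order by order (substituting the coefficients already found):
  x^0: 2 a_2 + a_0 = 0  ->  2 a_2 = -a_0 = -1  ->  a_2 = -1/2
  x^1: 6 a_3 + 2 a_1 = 0  ->  6 a_3 = -2 a_1 = -4  ->  a_3 = -2/3
  x^2: 12 a_4 + 7 a_2 = 0  ->  12 a_4 = -7 a_2 = 7/2  ->  a_4 = 7/24
Truncated series: y(x) = 1 + 2 x - (1/2) x^2 - (2/3) x^3 + (7/24) x^4 + O(x^5).

a_0 = 1; a_1 = 2; a_2 = -1/2; a_3 = -2/3; a_4 = 7/24


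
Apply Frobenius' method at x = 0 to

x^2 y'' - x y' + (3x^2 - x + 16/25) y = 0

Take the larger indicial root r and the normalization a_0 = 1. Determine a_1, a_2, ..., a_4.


Write in Frobenius form y'' + (p(x)/x) y' + (q(x)/x^2) y = 0:
  p(x) = -1,  q(x) = 3x^2 - x + 16/25.
Indicial equation: r(r-1) + (-1) r + (16/25) = 0 -> roots r_1 = 8/5, r_2 = 2/5.
Take r = r_1 = 8/5. Let y(x) = x^r sum_{n>=0} a_n x^n with a_0 = 1.
Substitute y = x^r sum a_n x^n and match x^{r+n}. The recurrence is
  D(n) a_n - 1 a_{n-1} + 3 a_{n-2} = 0,  where D(n) = (r+n)(r+n-1) + (-1)(r+n) + (16/25).
  a_n = [1 a_{n-1} - 3 a_{n-2}] / D(n).
Since the indicial polynomial factors as (r - r_1)(r - r_2), D(n) = (r_1 + n - r_1)(r_1 + n - r_2) = n(n + 6/5).
Evaluating step by step (a_0 = 1):
  n = 1: D(1) = 1(1 + 6/5) = 11/5; numerator = 1(1) = 1; a_1 = (1)/(11/5) = 5/11
  n = 2: D(2) = 2(2 + 6/5) = 32/5; numerator = 1(5/11) - 3(1) = -28/11; a_2 = (-28/11)/(32/5) = -35/88
  n = 3: D(3) = 3(3 + 6/5) = 63/5; numerator = 1(-35/88) - 3(5/11) = -155/88; a_3 = (-155/88)/(63/5) = -775/5544
  n = 4: D(4) = 4(4 + 6/5) = 104/5; numerator = 1(-775/5544) - 3(-35/88) = 730/693; a_4 = (730/693)/(104/5) = 1825/36036

r = 8/5; a_0 = 1; a_1 = 5/11; a_2 = -35/88; a_3 = -775/5544; a_4 = 1825/36036


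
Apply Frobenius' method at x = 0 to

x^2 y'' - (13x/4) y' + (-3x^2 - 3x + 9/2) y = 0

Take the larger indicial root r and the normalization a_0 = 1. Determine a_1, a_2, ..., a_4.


Write in Frobenius form y'' + (p(x)/x) y' + (q(x)/x^2) y = 0:
  p(x) = -13/4,  q(x) = -3x^2 - 3x + 9/2.
Indicial equation: r(r-1) + (-13/4) r + (9/2) = 0 -> roots r_1 = 9/4, r_2 = 2.
Take r = r_1 = 9/4. Let y(x) = x^r sum_{n>=0} a_n x^n with a_0 = 1.
Substitute y = x^r sum a_n x^n and match x^{r+n}. The recurrence is
  D(n) a_n - 3 a_{n-1} - 3 a_{n-2} = 0,  where D(n) = (r+n)(r+n-1) + (-13/4)(r+n) + (9/2).
  a_n = [3 a_{n-1} + 3 a_{n-2}] / D(n).
Since the indicial polynomial factors as (r - r_1)(r - r_2), D(n) = (r_1 + n - r_1)(r_1 + n - r_2) = n(n + 1/4).
Evaluating step by step (a_0 = 1):
  n = 1: D(1) = 1(1 + 1/4) = 5/4; numerator = 3(1) = 3; a_1 = (3)/(5/4) = 12/5
  n = 2: D(2) = 2(2 + 1/4) = 9/2; numerator = 3(12/5) + 3(1) = 51/5; a_2 = (51/5)/(9/2) = 34/15
  n = 3: D(3) = 3(3 + 1/4) = 39/4; numerator = 3(34/15) + 3(12/5) = 14; a_3 = (14)/(39/4) = 56/39
  n = 4: D(4) = 4(4 + 1/4) = 17; numerator = 3(56/39) + 3(34/15) = 722/65; a_4 = (722/65)/(17) = 722/1105

r = 9/4; a_0 = 1; a_1 = 12/5; a_2 = 34/15; a_3 = 56/39; a_4 = 722/1105


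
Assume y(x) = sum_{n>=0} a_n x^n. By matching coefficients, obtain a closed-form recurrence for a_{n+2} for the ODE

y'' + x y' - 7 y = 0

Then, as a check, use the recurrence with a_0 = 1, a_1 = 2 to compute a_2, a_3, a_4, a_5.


Substitute y = sum_n a_n x^n.
y''(x) has coefficient (n+2)(n+1) a_{n+2} at x^n;
x y'(x) has coefficient n a_n at x^n (shift);
-7 y(x) has coefficient -7 a_n at x^n.
Matching x^n: (n+2)(n+1) a_{n+2} + (n - 7) a_n = 0.
Thus a_{n+2} = (-n + 7) / ((n+1)(n+2)) * a_n.

Check with a_0 = 1, a_1 = 2 (apply the recurrence for n = 0, 1, 2, 3): a_0 = 1, a_1 = 2, a_2 = 7/2, a_3 = 2, a_4 = 35/24, a_5 = 2/5.

a_(n+2) = (-n + 7) / ((n+1)(n+2)) * a_n; check: a_0 = 1, a_1 = 2, a_2 = 7/2, a_3 = 2, a_4 = 35/24, a_5 = 2/5


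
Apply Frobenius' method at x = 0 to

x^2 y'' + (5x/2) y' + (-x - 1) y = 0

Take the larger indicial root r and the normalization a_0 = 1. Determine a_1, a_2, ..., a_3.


Write in Frobenius form y'' + (p(x)/x) y' + (q(x)/x^2) y = 0:
  p(x) = 5/2,  q(x) = -x - 1.
Indicial equation: r(r-1) + (5/2) r + (-1) = 0 -> roots r_1 = 1/2, r_2 = -2.
Take r = r_1 = 1/2. Let y(x) = x^r sum_{n>=0} a_n x^n with a_0 = 1.
Substitute y = x^r sum a_n x^n and match x^{r+n}. The recurrence is
  D(n) a_n - 1 a_{n-1} = 0,  where D(n) = (r+n)(r+n-1) + (5/2)(r+n) + (-1).
  a_n = 1 / D(n) * a_{n-1}.
Since the indicial polynomial factors as (r - r_1)(r - r_2), D(n) = (r_1 + n - r_1)(r_1 + n - r_2) = n(n + 5/2).
Evaluating step by step (a_0 = 1):
  n = 1: D(1) = 1(1 + 5/2) = 7/2; numerator = 1(1) = 1; a_1 = (1)/(7/2) = 2/7
  n = 2: D(2) = 2(2 + 5/2) = 9; numerator = 1(2/7) = 2/7; a_2 = (2/7)/(9) = 2/63
  n = 3: D(3) = 3(3 + 5/2) = 33/2; numerator = 1(2/63) = 2/63; a_3 = (2/63)/(33/2) = 4/2079

r = 1/2; a_0 = 1; a_1 = 2/7; a_2 = 2/63; a_3 = 4/2079


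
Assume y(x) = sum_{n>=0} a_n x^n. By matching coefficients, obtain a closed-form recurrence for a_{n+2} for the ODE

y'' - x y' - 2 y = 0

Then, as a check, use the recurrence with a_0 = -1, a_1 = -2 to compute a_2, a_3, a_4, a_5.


Substitute y = sum_n a_n x^n.
y''(x) has coefficient (n+2)(n+1) a_{n+2} at x^n;
-x y'(x) has coefficient -n a_n at x^n (shift);
-2 y(x) has coefficient -2 a_n at x^n.
Matching x^n: (n+2)(n+1) a_{n+2} + (-n - 2) a_n = 0.
Thus a_{n+2} = (n + 2) / ((n+1)(n+2)) * a_n.

Check with a_0 = -1, a_1 = -2 (apply the recurrence for n = 0, 1, 2, 3): a_0 = -1, a_1 = -2, a_2 = -1, a_3 = -1, a_4 = -1/3, a_5 = -1/4.

a_(n+2) = (n + 2) / ((n+1)(n+2)) * a_n; check: a_0 = -1, a_1 = -2, a_2 = -1, a_3 = -1, a_4 = -1/3, a_5 = -1/4


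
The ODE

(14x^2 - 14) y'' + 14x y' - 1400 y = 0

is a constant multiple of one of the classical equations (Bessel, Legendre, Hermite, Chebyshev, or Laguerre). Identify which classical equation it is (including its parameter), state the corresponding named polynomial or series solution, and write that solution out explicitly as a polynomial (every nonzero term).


All three coefficients share the factor -14; dividing through by -14 gives  (1 - x^2) y'' - x y' + 100 y = 0.
This matches the Chebyshev equation (1 - x^2) y'' - x y' + n^2 y = 0 (note the -x y' term, not -2x y') with n^2 = 100, so n = 10; the polynomial solution is T_10(x).
With y = sum_k a_k x^k, matching x^k gives (k+2)(k+1) a_{k+2} = (k^2 - n^2) a_k = (k - 10)(k + 10) a_k. The right side vanishes at k = 10, so the series with the parity of 10 terminates at degree 10.
Standard normalization: leading coefficient of T_n is 2^(n-1), so a_10 = 2^9 = 512. Work downward with a_k = (k+1)(k+2) a_{k+2} / ((k - 10)(k + 10)):
  a_8 = (9)(10)(512) / ((8 - 10)(8 + 10)) = 46080/(-36) = -1280
  a_6 = (7)(8)(-1280) / ((6 - 10)(6 + 10)) = -71680/(-64) = 1120
  a_4 = (5)(6)(1120) / ((4 - 10)(4 + 10)) = 33600/(-84) = -400
  a_2 = (3)(4)(-400) / ((2 - 10)(2 + 10)) = -4800/(-96) = 50
  a_0 = (1)(2)(50) / ((0 - 10)(0 + 10)) = 100/(-100) = -1
Hence T_10(x) = 512 x^10 - 1280 x^8 + 1120 x^6 - 400 x^4 + 50 x^2 - 1.

T_10(x); series = 512 x^10 - 1280 x^8 + 1120 x^6 - 400 x^4 + 50 x^2 - 1


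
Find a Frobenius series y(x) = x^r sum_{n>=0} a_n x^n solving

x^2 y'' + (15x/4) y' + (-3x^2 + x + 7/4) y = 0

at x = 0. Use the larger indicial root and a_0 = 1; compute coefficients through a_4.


Write in Frobenius form y'' + (p(x)/x) y' + (q(x)/x^2) y = 0:
  p(x) = 15/4,  q(x) = -3x^2 + x + 7/4.
Indicial equation: r(r-1) + (15/4) r + (7/4) = 0 -> roots r_1 = -1, r_2 = -7/4.
Take r = r_1 = -1. Let y(x) = x^r sum_{n>=0} a_n x^n with a_0 = 1.
Substitute y = x^r sum a_n x^n and match x^{r+n}. The recurrence is
  D(n) a_n + 1 a_{n-1} - 3 a_{n-2} = 0,  where D(n) = (r+n)(r+n-1) + (15/4)(r+n) + (7/4).
  a_n = [-1 a_{n-1} + 3 a_{n-2}] / D(n).
Since the indicial polynomial factors as (r - r_1)(r - r_2), D(n) = (r_1 + n - r_1)(r_1 + n - r_2) = n(n + 3/4).
Evaluating step by step (a_0 = 1):
  n = 1: D(1) = 1(1 + 3/4) = 7/4; numerator = -1(1) = -1; a_1 = (-1)/(7/4) = -4/7
  n = 2: D(2) = 2(2 + 3/4) = 11/2; numerator = -1(-4/7) + 3(1) = 25/7; a_2 = (25/7)/(11/2) = 50/77
  n = 3: D(3) = 3(3 + 3/4) = 45/4; numerator = -1(50/77) + 3(-4/7) = -26/11; a_3 = (-26/11)/(45/4) = -104/495
  n = 4: D(4) = 4(4 + 3/4) = 19; numerator = -1(-104/495) + 3(50/77) = 7478/3465; a_4 = (7478/3465)/(19) = 7478/65835

r = -1; a_0 = 1; a_1 = -4/7; a_2 = 50/77; a_3 = -104/495; a_4 = 7478/65835


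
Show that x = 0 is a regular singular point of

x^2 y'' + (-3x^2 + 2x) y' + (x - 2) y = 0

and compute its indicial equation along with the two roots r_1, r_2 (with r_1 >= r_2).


Divide by x^2 to reach normal form y'' + P_1(x) y' + P_2(x) y = 0 with P_1(x) = -3 + 2/x and P_2(x) = 1/x - 2/x^2.
x = 0 is a singular point because the y'-coefficient -3 + 2/x has a pole at x = 0 and the y-coefficient 1/x - 2/x^2 has a pole at x = 0.
It is a regular singular point because x P_1(x) = p(x) = 2 - 3x and x^2 P_2(x) = q(x) = x - 2 are polynomials, hence analytic at x = 0.
p(0) = 2,  q(0) = -2.
Indicial equation: r(r-1) + p(0) r + q(0) = 0, i.e. r^2 + (p(0) - 1) r + q(0) = 0, i.e. r^2 + 1 r - 2 = 0.
Discriminant: (1)^2 - 4(-2) = 9, so r = (-1 ± 3)/2.
Solving: r_1 = 1, r_2 = -2.

indicial: r^2 + 1 r - 2 = 0; roots r_1 = 1, r_2 = -2


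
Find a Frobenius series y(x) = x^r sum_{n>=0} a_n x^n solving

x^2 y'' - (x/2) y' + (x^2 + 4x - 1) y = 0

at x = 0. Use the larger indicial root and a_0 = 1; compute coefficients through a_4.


Write in Frobenius form y'' + (p(x)/x) y' + (q(x)/x^2) y = 0:
  p(x) = -1/2,  q(x) = x^2 + 4x - 1.
Indicial equation: r(r-1) + (-1/2) r + (-1) = 0 -> roots r_1 = 2, r_2 = -1/2.
Take r = r_1 = 2. Let y(x) = x^r sum_{n>=0} a_n x^n with a_0 = 1.
Substitute y = x^r sum a_n x^n and match x^{r+n}. The recurrence is
  D(n) a_n + 4 a_{n-1} + 1 a_{n-2} = 0,  where D(n) = (r+n)(r+n-1) + (-1/2)(r+n) + (-1).
  a_n = [-4 a_{n-1} - 1 a_{n-2}] / D(n).
Since the indicial polynomial factors as (r - r_1)(r - r_2), D(n) = (r_1 + n - r_1)(r_1 + n - r_2) = n(n + 5/2).
Evaluating step by step (a_0 = 1):
  n = 1: D(1) = 1(1 + 5/2) = 7/2; numerator = -4(1) = -4; a_1 = (-4)/(7/2) = -8/7
  n = 2: D(2) = 2(2 + 5/2) = 9; numerator = -4(-8/7) - 1(1) = 25/7; a_2 = (25/7)/(9) = 25/63
  n = 3: D(3) = 3(3 + 5/2) = 33/2; numerator = -4(25/63) - 1(-8/7) = -4/9; a_3 = (-4/9)/(33/2) = -8/297
  n = 4: D(4) = 4(4 + 5/2) = 26; numerator = -4(-8/297) - 1(25/63) = -601/2079; a_4 = (-601/2079)/(26) = -601/54054

r = 2; a_0 = 1; a_1 = -8/7; a_2 = 25/63; a_3 = -8/297; a_4 = -601/54054


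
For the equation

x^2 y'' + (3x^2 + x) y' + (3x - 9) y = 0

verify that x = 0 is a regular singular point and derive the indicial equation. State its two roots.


Divide by x^2 to reach normal form y'' + P_1(x) y' + P_2(x) y = 0 with P_1(x) = 3 + 1/x and P_2(x) = 3/x - 9/x^2.
x = 0 is a singular point because the y'-coefficient 3 + 1/x has a pole at x = 0 and the y-coefficient 3/x - 9/x^2 has a pole at x = 0.
It is a regular singular point because x P_1(x) = p(x) = 3x + 1 and x^2 P_2(x) = q(x) = 3x - 9 are polynomials, hence analytic at x = 0.
p(0) = 1,  q(0) = -9.
Indicial equation: r(r-1) + p(0) r + q(0) = 0, i.e. r^2 + (p(0) - 1) r + q(0) = 0, i.e. r^2 - 9 = 0.
Discriminant: (0)^2 - 4(-9) = 36, so r = (0 ± 6)/2.
Solving: r_1 = 3, r_2 = -3.

indicial: r^2 - 9 = 0; roots r_1 = 3, r_2 = -3


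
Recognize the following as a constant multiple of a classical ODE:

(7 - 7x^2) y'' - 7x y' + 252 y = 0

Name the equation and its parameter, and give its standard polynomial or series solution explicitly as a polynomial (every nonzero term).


All three coefficients share the factor 7; dividing through by 7 gives  (1 - x^2) y'' - x y' + 36 y = 0.
This matches the Chebyshev equation (1 - x^2) y'' - x y' + n^2 y = 0 (note the -x y' term, not -2x y') with n^2 = 36, so n = 6; the polynomial solution is T_6(x).
With y = sum_k a_k x^k, matching x^k gives (k+2)(k+1) a_{k+2} = (k^2 - n^2) a_k = (k - 6)(k + 6) a_k. The right side vanishes at k = 6, so the series with the parity of 6 terminates at degree 6.
Standard normalization: leading coefficient of T_n is 2^(n-1), so a_6 = 2^5 = 32. Work downward with a_k = (k+1)(k+2) a_{k+2} / ((k - 6)(k + 6)):
  a_4 = (5)(6)(32) / ((4 - 6)(4 + 6)) = 960/(-20) = -48
  a_2 = (3)(4)(-48) / ((2 - 6)(2 + 6)) = -576/(-32) = 18
  a_0 = (1)(2)(18) / ((0 - 6)(0 + 6)) = 36/(-36) = -1
Hence T_6(x) = 32 x^6 - 48 x^4 + 18 x^2 - 1.

T_6(x); series = 32 x^6 - 48 x^4 + 18 x^2 - 1


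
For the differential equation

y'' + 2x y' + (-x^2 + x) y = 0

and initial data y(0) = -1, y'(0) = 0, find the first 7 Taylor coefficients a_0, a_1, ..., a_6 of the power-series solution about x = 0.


Ansatz: y(x) = sum_{n>=0} a_n x^n, so y'(x) = sum_{n>=1} n a_n x^(n-1) and y''(x) = sum_{n>=2} n(n-1) a_n x^(n-2).
Substitute into P(x) y'' + Q(x) y' + R(x) y = 0 with P(x) = 1, Q(x) = 2x, R(x) = -x^2 + x, and match powers of x.
Initial conditions: a_0 = -1, a_1 = 0.
Setting the coefficient of each power of x to zero and solving order by order (substituting the coefficients already found):
  x^0: 2 a_2 = 0  ->  a_2 = 0
  x^1: 6 a_3 + 2 a_1 + a_0 = 0  ->  6 a_3 = -2 a_1 - a_0 = 1  ->  a_3 = 1/6
  x^2: 12 a_4 + 4 a_2 + a_1 - a_0 = 0  ->  12 a_4 = -4 a_2 - a_1 + a_0 = -1  ->  a_4 = -1/12
  x^3: 20 a_5 + 6 a_3 + a_2 - a_1 = 0  ->  20 a_5 = -6 a_3 - a_2 + a_1 = -1  ->  a_5 = -1/20
  x^4: 30 a_6 + 8 a_4 + a_3 - a_2 = 0  ->  30 a_6 = -8 a_4 - a_3 + a_2 = 1/2  ->  a_6 = 1/60
Truncated series: y(x) = -1 + (1/6) x^3 - (1/12) x^4 - (1/20) x^5 + (1/60) x^6 + O(x^7).

a_0 = -1; a_1 = 0; a_2 = 0; a_3 = 1/6; a_4 = -1/12; a_5 = -1/20; a_6 = 1/60


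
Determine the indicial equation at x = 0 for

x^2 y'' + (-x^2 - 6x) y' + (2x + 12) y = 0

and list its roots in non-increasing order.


Divide by x^2 to reach normal form y'' + P_1(x) y' + P_2(x) y = 0 with P_1(x) = -1 - 6/x and P_2(x) = 2/x + 12/x^2.
x = 0 is a singular point because the y'-coefficient -1 - 6/x has a pole at x = 0 and the y-coefficient 2/x + 12/x^2 has a pole at x = 0.
It is a regular singular point because x P_1(x) = p(x) = -x - 6 and x^2 P_2(x) = q(x) = 2x + 12 are polynomials, hence analytic at x = 0.
p(0) = -6,  q(0) = 12.
Indicial equation: r(r-1) + p(0) r + q(0) = 0, i.e. r^2 + (p(0) - 1) r + q(0) = 0, i.e. r^2 - 7 r + 12 = 0.
Discriminant: (-7)^2 - 4(12) = 1, so r = (7 ± 1)/2.
Solving: r_1 = 4, r_2 = 3.

indicial: r^2 - 7 r + 12 = 0; roots r_1 = 4, r_2 = 3


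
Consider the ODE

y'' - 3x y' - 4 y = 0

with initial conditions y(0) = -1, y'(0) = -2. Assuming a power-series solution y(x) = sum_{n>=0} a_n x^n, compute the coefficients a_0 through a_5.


Ansatz: y(x) = sum_{n>=0} a_n x^n, so y'(x) = sum_{n>=1} n a_n x^(n-1) and y''(x) = sum_{n>=2} n(n-1) a_n x^(n-2).
Substitute into P(x) y'' + Q(x) y' + R(x) y = 0 with P(x) = 1, Q(x) = -3x, R(x) = -4, and match powers of x.
Initial conditions: a_0 = -1, a_1 = -2.
Setting the coefficient of each power of x to zero and solving order by order (substituting the coefficients already found):
  x^0: 2 a_2 - 4 a_0 = 0  ->  2 a_2 = 4 a_0 = -4  ->  a_2 = -2
  x^1: 6 a_3 - 7 a_1 = 0  ->  6 a_3 = 7 a_1 = -14  ->  a_3 = -7/3
  x^2: 12 a_4 - 10 a_2 = 0  ->  12 a_4 = 10 a_2 = -20  ->  a_4 = -5/3
  x^3: 20 a_5 - 13 a_3 = 0  ->  20 a_5 = 13 a_3 = -91/3  ->  a_5 = -91/60
Truncated series: y(x) = -1 - 2 x - 2 x^2 - (7/3) x^3 - (5/3) x^4 - (91/60) x^5 + O(x^6).

a_0 = -1; a_1 = -2; a_2 = -2; a_3 = -7/3; a_4 = -5/3; a_5 = -91/60


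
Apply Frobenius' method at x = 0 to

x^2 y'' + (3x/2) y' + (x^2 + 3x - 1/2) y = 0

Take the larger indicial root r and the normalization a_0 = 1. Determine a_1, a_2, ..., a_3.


Write in Frobenius form y'' + (p(x)/x) y' + (q(x)/x^2) y = 0:
  p(x) = 3/2,  q(x) = x^2 + 3x - 1/2.
Indicial equation: r(r-1) + (3/2) r + (-1/2) = 0 -> roots r_1 = 1/2, r_2 = -1.
Take r = r_1 = 1/2. Let y(x) = x^r sum_{n>=0} a_n x^n with a_0 = 1.
Substitute y = x^r sum a_n x^n and match x^{r+n}. The recurrence is
  D(n) a_n + 3 a_{n-1} + 1 a_{n-2} = 0,  where D(n) = (r+n)(r+n-1) + (3/2)(r+n) + (-1/2).
  a_n = [-3 a_{n-1} - 1 a_{n-2}] / D(n).
Since the indicial polynomial factors as (r - r_1)(r - r_2), D(n) = (r_1 + n - r_1)(r_1 + n - r_2) = n(n + 3/2).
Evaluating step by step (a_0 = 1):
  n = 1: D(1) = 1(1 + 3/2) = 5/2; numerator = -3(1) = -3; a_1 = (-3)/(5/2) = -6/5
  n = 2: D(2) = 2(2 + 3/2) = 7; numerator = -3(-6/5) - 1(1) = 13/5; a_2 = (13/5)/(7) = 13/35
  n = 3: D(3) = 3(3 + 3/2) = 27/2; numerator = -3(13/35) - 1(-6/5) = 3/35; a_3 = (3/35)/(27/2) = 2/315

r = 1/2; a_0 = 1; a_1 = -6/5; a_2 = 13/35; a_3 = 2/315


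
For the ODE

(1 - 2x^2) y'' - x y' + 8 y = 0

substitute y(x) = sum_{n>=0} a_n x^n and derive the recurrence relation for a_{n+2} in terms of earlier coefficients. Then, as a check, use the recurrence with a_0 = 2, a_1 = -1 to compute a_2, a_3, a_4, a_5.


Substitute y = sum_n a_n x^n.
(1 - 2 x^2) y'' contributes (n+2)(n+1) a_{n+2} - 2 n(n-1) a_n at x^n.
-x y'(x) contributes -n a_n at x^n.
8 y(x) contributes 8 a_n at x^n.
Matching x^n: (n+2)(n+1) a_{n+2} + (-2 n(n-1) - n + 8) a_n = 0.
Thus a_{n+2} = (2 n(n-1) + n - 8) / ((n+1)(n+2)) * a_n.

Check with a_0 = 2, a_1 = -1 (apply the recurrence for n = 0, 1, 2, 3): a_0 = 2, a_1 = -1, a_2 = -8, a_3 = 7/6, a_4 = 4/3, a_5 = 49/120.

a_(n+2) = (2 n(n-1) + n - 8) / ((n+1)(n+2)) * a_n; check: a_0 = 2, a_1 = -1, a_2 = -8, a_3 = 7/6, a_4 = 4/3, a_5 = 49/120


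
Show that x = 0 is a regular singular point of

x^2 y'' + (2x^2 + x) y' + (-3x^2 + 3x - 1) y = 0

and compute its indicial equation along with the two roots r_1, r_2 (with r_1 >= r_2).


Divide by x^2 to reach normal form y'' + P_1(x) y' + P_2(x) y = 0 with P_1(x) = 2 + 1/x and P_2(x) = -3 + 3/x - 1/x^2.
x = 0 is a singular point because the y'-coefficient 2 + 1/x has a pole at x = 0 and the y-coefficient -3 + 3/x - 1/x^2 has a pole at x = 0.
It is a regular singular point because x P_1(x) = p(x) = 2x + 1 and x^2 P_2(x) = q(x) = -3x^2 + 3x - 1 are polynomials, hence analytic at x = 0.
p(0) = 1,  q(0) = -1.
Indicial equation: r(r-1) + p(0) r + q(0) = 0, i.e. r^2 + (p(0) - 1) r + q(0) = 0, i.e. r^2 - 1 = 0.
Discriminant: (0)^2 - 4(-1) = 4, so r = (0 ± 2)/2.
Solving: r_1 = 1, r_2 = -1.

indicial: r^2 - 1 = 0; roots r_1 = 1, r_2 = -1


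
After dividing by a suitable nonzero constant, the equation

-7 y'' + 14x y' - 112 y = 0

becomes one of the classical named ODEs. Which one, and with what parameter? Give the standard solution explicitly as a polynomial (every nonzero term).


All three coefficients share the factor -7; dividing through by -7 gives  y'' - 2x y' + 16 y = 0.
This matches the Hermite equation y'' - 2x y' + 2n y = 0 with 2n = 16, so n = 8; the polynomial solution is H_8(x).
With y = sum_k a_k x^k, matching x^k gives (k+2)(k+1) a_{k+2} = 2(k - n) a_k = 2(k - 8) a_k. The right side vanishes at k = 8, so the series with the parity of 8 terminates at degree 8.
Standard normalization: leading coefficient of H_n is 2^n, so a_8 = 2^8 = 256. Work downward with a_k = (k+1)(k+2) a_{k+2} / (2(k - n)):
  a_6 = (7)(8)(256) / (2(6 - 8)) = 14336/(-4) = -3584
  a_4 = (5)(6)(-3584) / (2(4 - 8)) = -107520/(-8) = 13440
  a_2 = (3)(4)(13440) / (2(2 - 8)) = 161280/(-12) = -13440
  a_0 = (1)(2)(-13440) / (2(0 - 8)) = -26880/(-16) = 1680
Hence H_8(x) = 256 x^8 - 3584 x^6 + 13440 x^4 - 13440 x^2 + 1680.

H_8(x); series = 256 x^8 - 3584 x^6 + 13440 x^4 - 13440 x^2 + 1680


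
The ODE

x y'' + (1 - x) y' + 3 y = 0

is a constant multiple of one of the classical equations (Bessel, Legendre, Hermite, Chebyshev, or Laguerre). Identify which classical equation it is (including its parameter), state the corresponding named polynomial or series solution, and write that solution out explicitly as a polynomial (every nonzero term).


The equation is already in a standard form:  x y'' + (1 - x) y' + 3 y = 0.
This matches the Laguerre equation x y'' + (1 - x) y' + n y = 0 with n = 3; the polynomial solution is L_3(x).
With y = sum_k a_k x^k, matching x^k gives (k+1)k a_{k+1} + (k+1) a_{k+1} - k a_k + n a_k = 0, i.e. (k+1)^2 a_{k+1} = (k - n) a_k = (k - 3) a_k. The right side vanishes at k = 3, so the series terminates at degree 3.
Standard normalization L_n(0) = 1 gives a_0 = 1. Work upward with a_{k+1} = (k - 3) a_k / (k+1)^2:
  a_1 = (0 - 3)(1) / 1^2 = -3/1 = -3
  a_2 = (1 - 3)(-3) / 2^2 = 6/4 = 3/2
  a_3 = (2 - 3)(3/2) / 3^2 = (-3/2)/9 = -1/6
Hence L_3(x) = -x^3/6 + 3 x^2/2 - 3 x + 1.

L_3(x); series = -x^3/6 + 3 x^2/2 - 3 x + 1


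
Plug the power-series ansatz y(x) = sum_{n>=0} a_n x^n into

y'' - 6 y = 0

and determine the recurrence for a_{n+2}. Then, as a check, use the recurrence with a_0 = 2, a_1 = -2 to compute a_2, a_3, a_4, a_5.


Substitute y = sum_n a_n x^n into y'' + (const) y = 0.
y''(x) = sum_{n>=0} (n+2)(n+1) a_{n+2} x^n.
The ODE becomes sum_n [(n+2)(n+1) a_{n+2} - 6 a_n] x^n = 0.
Setting each coefficient to zero gives the recurrence:
  (n+2)(n+1) a_{n+2} - 6 a_n = 0,
  a_{n+2} = 6 / ((n+1)(n+2)) a_n.

Check with a_0 = 2, a_1 = -2 (apply the recurrence for n = 0, 1, 2, 3): a_0 = 2, a_1 = -2, a_2 = 6, a_3 = -2, a_4 = 3, a_5 = -3/5.

a_{n+2} = 6/((n+1)(n+2)) * a_n; check: a_0 = 2, a_1 = -2, a_2 = 6, a_3 = -2, a_4 = 3, a_5 = -3/5


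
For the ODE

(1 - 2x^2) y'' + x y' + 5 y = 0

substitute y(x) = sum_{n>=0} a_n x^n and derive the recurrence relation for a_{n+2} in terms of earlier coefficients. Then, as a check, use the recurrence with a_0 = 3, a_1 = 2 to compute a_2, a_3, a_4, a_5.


Substitute y = sum_n a_n x^n.
(1 - 2 x^2) y'' contributes (n+2)(n+1) a_{n+2} - 2 n(n-1) a_n at x^n.
x y'(x) contributes n a_n at x^n.
5 y(x) contributes 5 a_n at x^n.
Matching x^n: (n+2)(n+1) a_{n+2} + (-2 n(n-1) + n + 5) a_n = 0.
Thus a_{n+2} = (2 n(n-1) - n - 5) / ((n+1)(n+2)) * a_n.

Check with a_0 = 3, a_1 = 2 (apply the recurrence for n = 0, 1, 2, 3): a_0 = 3, a_1 = 2, a_2 = -15/2, a_3 = -2, a_4 = 15/8, a_5 = -2/5.

a_(n+2) = (2 n(n-1) - n - 5) / ((n+1)(n+2)) * a_n; check: a_0 = 3, a_1 = 2, a_2 = -15/2, a_3 = -2, a_4 = 15/8, a_5 = -2/5


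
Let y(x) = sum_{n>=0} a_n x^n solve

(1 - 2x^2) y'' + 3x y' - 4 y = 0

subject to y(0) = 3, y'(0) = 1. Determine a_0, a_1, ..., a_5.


Ansatz: y(x) = sum_{n>=0} a_n x^n, so y'(x) = sum_{n>=1} n a_n x^(n-1) and y''(x) = sum_{n>=2} n(n-1) a_n x^(n-2).
Substitute into P(x) y'' + Q(x) y' + R(x) y = 0 with P(x) = 1 - 2x^2, Q(x) = 3x, R(x) = -4, and match powers of x.
Initial conditions: a_0 = 3, a_1 = 1.
Setting the coefficient of each power of x to zero and solving order by order (substituting the coefficients already found):
  x^0: 2 a_2 - 4 a_0 = 0  ->  2 a_2 = 4 a_0 = 12  ->  a_2 = 6
  x^1: 6 a_3 - a_1 = 0  ->  6 a_3 = a_1 = 1  ->  a_3 = 1/6
  x^2: 12 a_4 - 2 a_2 = 0  ->  12 a_4 = 2 a_2 = 12  ->  a_4 = 1
  x^3: 20 a_5 - 7 a_3 = 0  ->  20 a_5 = 7 a_3 = 7/6  ->  a_5 = 7/120
Truncated series: y(x) = 3 + x + 6 x^2 + (1/6) x^3 + x^4 + (7/120) x^5 + O(x^6).

a_0 = 3; a_1 = 1; a_2 = 6; a_3 = 1/6; a_4 = 1; a_5 = 7/120


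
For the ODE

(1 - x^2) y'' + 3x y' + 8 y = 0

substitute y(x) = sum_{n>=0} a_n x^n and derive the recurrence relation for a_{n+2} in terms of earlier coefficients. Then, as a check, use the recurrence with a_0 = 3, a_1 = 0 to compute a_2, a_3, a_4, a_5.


Substitute y = sum_n a_n x^n.
(1 - 1 x^2) y'' contributes (n+2)(n+1) a_{n+2} - n(n-1) a_n at x^n.
3 x y'(x) contributes 3 n a_n at x^n.
8 y(x) contributes 8 a_n at x^n.
Matching x^n: (n+2)(n+1) a_{n+2} + (-n(n-1) + 3 n + 8) a_n = 0.
Thus a_{n+2} = (n(n-1) - 3 n - 8) / ((n+1)(n+2)) * a_n.

Check with a_0 = 3, a_1 = 0 (apply the recurrence for n = 0, 1, 2, 3): a_0 = 3, a_1 = 0, a_2 = -12, a_3 = 0, a_4 = 12, a_5 = 0.

a_(n+2) = (n(n-1) - 3 n - 8) / ((n+1)(n+2)) * a_n; check: a_0 = 3, a_1 = 0, a_2 = -12, a_3 = 0, a_4 = 12, a_5 = 0


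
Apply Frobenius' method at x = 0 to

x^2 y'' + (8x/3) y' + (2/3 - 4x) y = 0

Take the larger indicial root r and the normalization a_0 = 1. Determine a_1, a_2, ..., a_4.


Write in Frobenius form y'' + (p(x)/x) y' + (q(x)/x^2) y = 0:
  p(x) = 8/3,  q(x) = 2/3 - 4x.
Indicial equation: r(r-1) + (8/3) r + (2/3) = 0 -> roots r_1 = -2/3, r_2 = -1.
Take r = r_1 = -2/3. Let y(x) = x^r sum_{n>=0} a_n x^n with a_0 = 1.
Substitute y = x^r sum a_n x^n and match x^{r+n}. The recurrence is
  D(n) a_n - 4 a_{n-1} = 0,  where D(n) = (r+n)(r+n-1) + (8/3)(r+n) + (2/3).
  a_n = 4 / D(n) * a_{n-1}.
Since the indicial polynomial factors as (r - r_1)(r - r_2), D(n) = (r_1 + n - r_1)(r_1 + n - r_2) = n(n + 1/3).
Evaluating step by step (a_0 = 1):
  n = 1: D(1) = 1(1 + 1/3) = 4/3; numerator = 4(1) = 4; a_1 = (4)/(4/3) = 3
  n = 2: D(2) = 2(2 + 1/3) = 14/3; numerator = 4(3) = 12; a_2 = (12)/(14/3) = 18/7
  n = 3: D(3) = 3(3 + 1/3) = 10; numerator = 4(18/7) = 72/7; a_3 = (72/7)/(10) = 36/35
  n = 4: D(4) = 4(4 + 1/3) = 52/3; numerator = 4(36/35) = 144/35; a_4 = (144/35)/(52/3) = 108/455

r = -2/3; a_0 = 1; a_1 = 3; a_2 = 18/7; a_3 = 36/35; a_4 = 108/455


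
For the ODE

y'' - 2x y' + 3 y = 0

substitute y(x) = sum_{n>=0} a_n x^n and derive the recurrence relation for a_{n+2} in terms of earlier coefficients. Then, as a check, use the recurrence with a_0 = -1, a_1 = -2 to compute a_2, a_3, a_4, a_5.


Substitute y = sum_n a_n x^n.
y''(x) has coefficient (n+2)(n+1) a_{n+2} at x^n;
-2 x y'(x) has coefficient -2 n a_n at x^n (shift);
3 y(x) has coefficient 3 a_n at x^n.
Matching x^n: (n+2)(n+1) a_{n+2} + (-2n + 3) a_n = 0.
Thus a_{n+2} = (2n - 3) / ((n+1)(n+2)) * a_n.

Check with a_0 = -1, a_1 = -2 (apply the recurrence for n = 0, 1, 2, 3): a_0 = -1, a_1 = -2, a_2 = 3/2, a_3 = 1/3, a_4 = 1/8, a_5 = 1/20.

a_(n+2) = (2n - 3) / ((n+1)(n+2)) * a_n; check: a_0 = -1, a_1 = -2, a_2 = 3/2, a_3 = 1/3, a_4 = 1/8, a_5 = 1/20


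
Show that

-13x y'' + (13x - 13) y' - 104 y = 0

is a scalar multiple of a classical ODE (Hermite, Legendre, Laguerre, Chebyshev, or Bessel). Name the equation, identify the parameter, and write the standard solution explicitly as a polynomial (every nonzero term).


All three coefficients share the factor -13; dividing through by -13 gives  x y'' + (1 - x) y' + 8 y = 0.
This matches the Laguerre equation x y'' + (1 - x) y' + n y = 0 with n = 8; the polynomial solution is L_8(x).
With y = sum_k a_k x^k, matching x^k gives (k+1)k a_{k+1} + (k+1) a_{k+1} - k a_k + n a_k = 0, i.e. (k+1)^2 a_{k+1} = (k - n) a_k = (k - 8) a_k. The right side vanishes at k = 8, so the series terminates at degree 8.
Standard normalization L_n(0) = 1 gives a_0 = 1. Work upward with a_{k+1} = (k - 8) a_k / (k+1)^2:
  a_1 = (0 - 8)(1) / 1^2 = -8/1 = -8
  a_2 = (1 - 8)(-8) / 2^2 = 56/4 = 14
  a_3 = (2 - 8)(14) / 3^2 = -84/9 = -28/3
  a_4 = (3 - 8)(-28/3) / 4^2 = (140/3)/16 = 35/12
  a_5 = (4 - 8)(35/12) / 5^2 = (-35/3)/25 = -7/15
  a_6 = (5 - 8)(-7/15) / 6^2 = (7/5)/36 = 7/180
  a_7 = (6 - 8)(7/180) / 7^2 = (-7/90)/49 = -1/630
  a_8 = (7 - 8)(-1/630) / 8^2 = (1/630)/64 = 1/40320
Hence L_8(x) = x^8/40320 - x^7/630 + 7 x^6/180 - 7 x^5/15 + 35 x^4/12 - 28 x^3/3 + 14 x^2 - 8 x + 1.

L_8(x); series = x^8/40320 - x^7/630 + 7 x^6/180 - 7 x^5/15 + 35 x^4/12 - 28 x^3/3 + 14 x^2 - 8 x + 1


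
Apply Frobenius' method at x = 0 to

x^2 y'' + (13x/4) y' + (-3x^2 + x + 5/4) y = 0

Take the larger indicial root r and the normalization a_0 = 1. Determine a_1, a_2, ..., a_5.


Write in Frobenius form y'' + (p(x)/x) y' + (q(x)/x^2) y = 0:
  p(x) = 13/4,  q(x) = -3x^2 + x + 5/4.
Indicial equation: r(r-1) + (13/4) r + (5/4) = 0 -> roots r_1 = -1, r_2 = -5/4.
Take r = r_1 = -1. Let y(x) = x^r sum_{n>=0} a_n x^n with a_0 = 1.
Substitute y = x^r sum a_n x^n and match x^{r+n}. The recurrence is
  D(n) a_n + 1 a_{n-1} - 3 a_{n-2} = 0,  where D(n) = (r+n)(r+n-1) + (13/4)(r+n) + (5/4).
  a_n = [-1 a_{n-1} + 3 a_{n-2}] / D(n).
Since the indicial polynomial factors as (r - r_1)(r - r_2), D(n) = (r_1 + n - r_1)(r_1 + n - r_2) = n(n + 1/4).
Evaluating step by step (a_0 = 1):
  n = 1: D(1) = 1(1 + 1/4) = 5/4; numerator = -1(1) = -1; a_1 = (-1)/(5/4) = -4/5
  n = 2: D(2) = 2(2 + 1/4) = 9/2; numerator = -1(-4/5) + 3(1) = 19/5; a_2 = (19/5)/(9/2) = 38/45
  n = 3: D(3) = 3(3 + 1/4) = 39/4; numerator = -1(38/45) + 3(-4/5) = -146/45; a_3 = (-146/45)/(39/4) = -584/1755
  n = 4: D(4) = 4(4 + 1/4) = 17; numerator = -1(-584/1755) + 3(38/45) = 1006/351; a_4 = (1006/351)/(17) = 1006/5967
  n = 5: D(5) = 5(5 + 1/4) = 105/4; numerator = -1(1006/5967) + 3(-584/1755) = -2678/2295; a_5 = (-2678/2295)/(105/4) = -10712/240975

r = -1; a_0 = 1; a_1 = -4/5; a_2 = 38/45; a_3 = -584/1755; a_4 = 1006/5967; a_5 = -10712/240975


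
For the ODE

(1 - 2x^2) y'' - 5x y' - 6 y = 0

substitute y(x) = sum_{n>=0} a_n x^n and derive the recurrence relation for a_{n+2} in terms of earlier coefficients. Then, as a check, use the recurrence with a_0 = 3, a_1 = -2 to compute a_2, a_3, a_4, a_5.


Substitute y = sum_n a_n x^n.
(1 - 2 x^2) y'' contributes (n+2)(n+1) a_{n+2} - 2 n(n-1) a_n at x^n.
-5 x y'(x) contributes -5 n a_n at x^n.
-6 y(x) contributes -6 a_n at x^n.
Matching x^n: (n+2)(n+1) a_{n+2} + (-2 n(n-1) - 5 n - 6) a_n = 0.
Thus a_{n+2} = (2 n(n-1) + 5 n + 6) / ((n+1)(n+2)) * a_n.

Check with a_0 = 3, a_1 = -2 (apply the recurrence for n = 0, 1, 2, 3): a_0 = 3, a_1 = -2, a_2 = 9, a_3 = -11/3, a_4 = 15, a_5 = -121/20.

a_(n+2) = (2 n(n-1) + 5 n + 6) / ((n+1)(n+2)) * a_n; check: a_0 = 3, a_1 = -2, a_2 = 9, a_3 = -11/3, a_4 = 15, a_5 = -121/20


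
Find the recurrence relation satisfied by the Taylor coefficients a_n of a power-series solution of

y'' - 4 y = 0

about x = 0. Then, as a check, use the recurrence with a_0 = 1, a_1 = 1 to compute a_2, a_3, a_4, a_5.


Substitute y = sum_n a_n x^n into y'' + (const) y = 0.
y''(x) = sum_{n>=0} (n+2)(n+1) a_{n+2} x^n.
The ODE becomes sum_n [(n+2)(n+1) a_{n+2} - 4 a_n] x^n = 0.
Setting each coefficient to zero gives the recurrence:
  (n+2)(n+1) a_{n+2} - 4 a_n = 0,
  a_{n+2} = 4 / ((n+1)(n+2)) a_n.

Check with a_0 = 1, a_1 = 1 (apply the recurrence for n = 0, 1, 2, 3): a_0 = 1, a_1 = 1, a_2 = 2, a_3 = 2/3, a_4 = 2/3, a_5 = 2/15.

a_{n+2} = 4/((n+1)(n+2)) * a_n; check: a_0 = 1, a_1 = 1, a_2 = 2, a_3 = 2/3, a_4 = 2/3, a_5 = 2/15


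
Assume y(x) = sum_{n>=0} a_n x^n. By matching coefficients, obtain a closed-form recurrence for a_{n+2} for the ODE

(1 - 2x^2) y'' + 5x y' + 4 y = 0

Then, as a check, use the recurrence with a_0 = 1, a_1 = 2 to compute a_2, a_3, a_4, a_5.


Substitute y = sum_n a_n x^n.
(1 - 2 x^2) y'' contributes (n+2)(n+1) a_{n+2} - 2 n(n-1) a_n at x^n.
5 x y'(x) contributes 5 n a_n at x^n.
4 y(x) contributes 4 a_n at x^n.
Matching x^n: (n+2)(n+1) a_{n+2} + (-2 n(n-1) + 5 n + 4) a_n = 0.
Thus a_{n+2} = (2 n(n-1) - 5 n - 4) / ((n+1)(n+2)) * a_n.

Check with a_0 = 1, a_1 = 2 (apply the recurrence for n = 0, 1, 2, 3): a_0 = 1, a_1 = 2, a_2 = -2, a_3 = -3, a_4 = 5/3, a_5 = 21/20.

a_(n+2) = (2 n(n-1) - 5 n - 4) / ((n+1)(n+2)) * a_n; check: a_0 = 1, a_1 = 2, a_2 = -2, a_3 = -3, a_4 = 5/3, a_5 = 21/20


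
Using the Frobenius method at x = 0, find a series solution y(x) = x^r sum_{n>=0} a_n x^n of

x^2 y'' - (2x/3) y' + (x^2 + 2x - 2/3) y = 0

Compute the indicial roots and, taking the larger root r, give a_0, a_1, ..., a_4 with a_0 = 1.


Write in Frobenius form y'' + (p(x)/x) y' + (q(x)/x^2) y = 0:
  p(x) = -2/3,  q(x) = x^2 + 2x - 2/3.
Indicial equation: r(r-1) + (-2/3) r + (-2/3) = 0 -> roots r_1 = 2, r_2 = -1/3.
Take r = r_1 = 2. Let y(x) = x^r sum_{n>=0} a_n x^n with a_0 = 1.
Substitute y = x^r sum a_n x^n and match x^{r+n}. The recurrence is
  D(n) a_n + 2 a_{n-1} + 1 a_{n-2} = 0,  where D(n) = (r+n)(r+n-1) + (-2/3)(r+n) + (-2/3).
  a_n = [-2 a_{n-1} - 1 a_{n-2}] / D(n).
Since the indicial polynomial factors as (r - r_1)(r - r_2), D(n) = (r_1 + n - r_1)(r_1 + n - r_2) = n(n + 7/3).
Evaluating step by step (a_0 = 1):
  n = 1: D(1) = 1(1 + 7/3) = 10/3; numerator = -2(1) = -2; a_1 = (-2)/(10/3) = -3/5
  n = 2: D(2) = 2(2 + 7/3) = 26/3; numerator = -2(-3/5) - 1(1) = 1/5; a_2 = (1/5)/(26/3) = 3/130
  n = 3: D(3) = 3(3 + 7/3) = 16; numerator = -2(3/130) - 1(-3/5) = 36/65; a_3 = (36/65)/(16) = 9/260
  n = 4: D(4) = 4(4 + 7/3) = 76/3; numerator = -2(9/260) - 1(3/130) = -6/65; a_4 = (-6/65)/(76/3) = -9/2470

r = 2; a_0 = 1; a_1 = -3/5; a_2 = 3/130; a_3 = 9/260; a_4 = -9/2470


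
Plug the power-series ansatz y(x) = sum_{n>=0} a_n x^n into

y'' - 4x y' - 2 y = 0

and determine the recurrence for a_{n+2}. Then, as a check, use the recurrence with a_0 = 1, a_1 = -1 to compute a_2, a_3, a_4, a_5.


Substitute y = sum_n a_n x^n.
y''(x) has coefficient (n+2)(n+1) a_{n+2} at x^n;
-4 x y'(x) has coefficient -4 n a_n at x^n (shift);
-2 y(x) has coefficient -2 a_n at x^n.
Matching x^n: (n+2)(n+1) a_{n+2} + (-4n - 2) a_n = 0.
Thus a_{n+2} = (4n + 2) / ((n+1)(n+2)) * a_n.

Check with a_0 = 1, a_1 = -1 (apply the recurrence for n = 0, 1, 2, 3): a_0 = 1, a_1 = -1, a_2 = 1, a_3 = -1, a_4 = 5/6, a_5 = -7/10.

a_(n+2) = (4n + 2) / ((n+1)(n+2)) * a_n; check: a_0 = 1, a_1 = -1, a_2 = 1, a_3 = -1, a_4 = 5/6, a_5 = -7/10


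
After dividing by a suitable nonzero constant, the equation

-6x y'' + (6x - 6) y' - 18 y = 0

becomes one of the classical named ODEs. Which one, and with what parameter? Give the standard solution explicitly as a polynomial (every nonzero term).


All three coefficients share the factor -6; dividing through by -6 gives  x y'' + (1 - x) y' + 3 y = 0.
This matches the Laguerre equation x y'' + (1 - x) y' + n y = 0 with n = 3; the polynomial solution is L_3(x).
With y = sum_k a_k x^k, matching x^k gives (k+1)k a_{k+1} + (k+1) a_{k+1} - k a_k + n a_k = 0, i.e. (k+1)^2 a_{k+1} = (k - n) a_k = (k - 3) a_k. The right side vanishes at k = 3, so the series terminates at degree 3.
Standard normalization L_n(0) = 1 gives a_0 = 1. Work upward with a_{k+1} = (k - 3) a_k / (k+1)^2:
  a_1 = (0 - 3)(1) / 1^2 = -3/1 = -3
  a_2 = (1 - 3)(-3) / 2^2 = 6/4 = 3/2
  a_3 = (2 - 3)(3/2) / 3^2 = (-3/2)/9 = -1/6
Hence L_3(x) = -x^3/6 + 3 x^2/2 - 3 x + 1.

L_3(x); series = -x^3/6 + 3 x^2/2 - 3 x + 1


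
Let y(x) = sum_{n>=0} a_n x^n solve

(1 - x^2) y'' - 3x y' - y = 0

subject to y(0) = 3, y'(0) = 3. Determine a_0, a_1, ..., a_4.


Ansatz: y(x) = sum_{n>=0} a_n x^n, so y'(x) = sum_{n>=1} n a_n x^(n-1) and y''(x) = sum_{n>=2} n(n-1) a_n x^(n-2).
Substitute into P(x) y'' + Q(x) y' + R(x) y = 0 with P(x) = 1 - x^2, Q(x) = -3x, R(x) = -1, and match powers of x.
Initial conditions: a_0 = 3, a_1 = 3.
Setting the coefficient of each power of x to zero and solving order by order (substituting the coefficients already found):
  x^0: 2 a_2 - a_0 = 0  ->  2 a_2 = a_0 = 3  ->  a_2 = 3/2
  x^1: 6 a_3 - 4 a_1 = 0  ->  6 a_3 = 4 a_1 = 12  ->  a_3 = 2
  x^2: 12 a_4 - 9 a_2 = 0  ->  12 a_4 = 9 a_2 = 27/2  ->  a_4 = 9/8
Truncated series: y(x) = 3 + 3 x + (3/2) x^2 + 2 x^3 + (9/8) x^4 + O(x^5).

a_0 = 3; a_1 = 3; a_2 = 3/2; a_3 = 2; a_4 = 9/8


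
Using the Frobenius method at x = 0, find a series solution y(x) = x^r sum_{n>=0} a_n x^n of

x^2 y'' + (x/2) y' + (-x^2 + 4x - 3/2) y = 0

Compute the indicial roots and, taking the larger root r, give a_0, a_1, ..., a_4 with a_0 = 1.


Write in Frobenius form y'' + (p(x)/x) y' + (q(x)/x^2) y = 0:
  p(x) = 1/2,  q(x) = -x^2 + 4x - 3/2.
Indicial equation: r(r-1) + (1/2) r + (-3/2) = 0 -> roots r_1 = 3/2, r_2 = -1.
Take r = r_1 = 3/2. Let y(x) = x^r sum_{n>=0} a_n x^n with a_0 = 1.
Substitute y = x^r sum a_n x^n and match x^{r+n}. The recurrence is
  D(n) a_n + 4 a_{n-1} - 1 a_{n-2} = 0,  where D(n) = (r+n)(r+n-1) + (1/2)(r+n) + (-3/2).
  a_n = [-4 a_{n-1} + 1 a_{n-2}] / D(n).
Since the indicial polynomial factors as (r - r_1)(r - r_2), D(n) = (r_1 + n - r_1)(r_1 + n - r_2) = n(n + 5/2).
Evaluating step by step (a_0 = 1):
  n = 1: D(1) = 1(1 + 5/2) = 7/2; numerator = -4(1) = -4; a_1 = (-4)/(7/2) = -8/7
  n = 2: D(2) = 2(2 + 5/2) = 9; numerator = -4(-8/7) + 1(1) = 39/7; a_2 = (39/7)/(9) = 13/21
  n = 3: D(3) = 3(3 + 5/2) = 33/2; numerator = -4(13/21) + 1(-8/7) = -76/21; a_3 = (-76/21)/(33/2) = -152/693
  n = 4: D(4) = 4(4 + 5/2) = 26; numerator = -4(-152/693) + 1(13/21) = 1037/693; a_4 = (1037/693)/(26) = 1037/18018

r = 3/2; a_0 = 1; a_1 = -8/7; a_2 = 13/21; a_3 = -152/693; a_4 = 1037/18018


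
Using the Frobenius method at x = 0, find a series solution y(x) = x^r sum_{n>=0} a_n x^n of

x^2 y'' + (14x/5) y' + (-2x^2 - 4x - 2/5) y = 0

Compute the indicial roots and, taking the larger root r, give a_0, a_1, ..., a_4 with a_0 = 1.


Write in Frobenius form y'' + (p(x)/x) y' + (q(x)/x^2) y = 0:
  p(x) = 14/5,  q(x) = -2x^2 - 4x - 2/5.
Indicial equation: r(r-1) + (14/5) r + (-2/5) = 0 -> roots r_1 = 1/5, r_2 = -2.
Take r = r_1 = 1/5. Let y(x) = x^r sum_{n>=0} a_n x^n with a_0 = 1.
Substitute y = x^r sum a_n x^n and match x^{r+n}. The recurrence is
  D(n) a_n - 4 a_{n-1} - 2 a_{n-2} = 0,  where D(n) = (r+n)(r+n-1) + (14/5)(r+n) + (-2/5).
  a_n = [4 a_{n-1} + 2 a_{n-2}] / D(n).
Since the indicial polynomial factors as (r - r_1)(r - r_2), D(n) = (r_1 + n - r_1)(r_1 + n - r_2) = n(n + 11/5).
Evaluating step by step (a_0 = 1):
  n = 1: D(1) = 1(1 + 11/5) = 16/5; numerator = 4(1) = 4; a_1 = (4)/(16/5) = 5/4
  n = 2: D(2) = 2(2 + 11/5) = 42/5; numerator = 4(5/4) + 2(1) = 7; a_2 = (7)/(42/5) = 5/6
  n = 3: D(3) = 3(3 + 11/5) = 78/5; numerator = 4(5/6) + 2(5/4) = 35/6; a_3 = (35/6)/(78/5) = 175/468
  n = 4: D(4) = 4(4 + 11/5) = 124/5; numerator = 4(175/468) + 2(5/6) = 370/117; a_4 = (370/117)/(124/5) = 925/7254

r = 1/5; a_0 = 1; a_1 = 5/4; a_2 = 5/6; a_3 = 175/468; a_4 = 925/7254
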